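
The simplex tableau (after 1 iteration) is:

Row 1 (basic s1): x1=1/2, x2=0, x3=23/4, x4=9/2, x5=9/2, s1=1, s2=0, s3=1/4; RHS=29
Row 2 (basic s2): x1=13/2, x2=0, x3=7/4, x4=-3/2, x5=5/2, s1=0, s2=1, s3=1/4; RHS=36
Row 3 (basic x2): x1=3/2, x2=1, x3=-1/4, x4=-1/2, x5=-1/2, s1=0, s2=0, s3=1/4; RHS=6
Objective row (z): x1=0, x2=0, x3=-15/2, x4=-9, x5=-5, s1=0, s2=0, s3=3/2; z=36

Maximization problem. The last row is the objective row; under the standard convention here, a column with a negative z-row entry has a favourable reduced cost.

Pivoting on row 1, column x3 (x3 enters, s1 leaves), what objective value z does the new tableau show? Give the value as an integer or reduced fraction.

Minimum ratio for x3: 29/(23/4) = 116/23.
z changes by −(z-row coeff of x3)·ratio = −(-15/2)·(116/23) = 870/23.
New z = 36 + (870/23) = 1698/23.

1698/23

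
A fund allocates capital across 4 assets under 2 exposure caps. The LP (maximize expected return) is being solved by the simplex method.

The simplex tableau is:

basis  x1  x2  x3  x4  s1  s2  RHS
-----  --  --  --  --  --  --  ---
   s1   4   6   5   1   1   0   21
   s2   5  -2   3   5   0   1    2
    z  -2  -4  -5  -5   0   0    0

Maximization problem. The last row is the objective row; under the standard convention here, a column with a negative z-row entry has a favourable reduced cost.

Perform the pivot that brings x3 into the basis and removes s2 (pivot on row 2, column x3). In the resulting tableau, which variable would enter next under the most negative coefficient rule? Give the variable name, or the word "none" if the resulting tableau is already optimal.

x2

Pivot element 3. New z-row = old z-row − (-5)·(row 2/3).
Updated z-row coefficients: x1: 19/3, x2: -22/3, x3: 0, x4: 10/3, s1: 0, s2: 5/3.
The most negative is -22/3 in column x2, so x2 would enter next.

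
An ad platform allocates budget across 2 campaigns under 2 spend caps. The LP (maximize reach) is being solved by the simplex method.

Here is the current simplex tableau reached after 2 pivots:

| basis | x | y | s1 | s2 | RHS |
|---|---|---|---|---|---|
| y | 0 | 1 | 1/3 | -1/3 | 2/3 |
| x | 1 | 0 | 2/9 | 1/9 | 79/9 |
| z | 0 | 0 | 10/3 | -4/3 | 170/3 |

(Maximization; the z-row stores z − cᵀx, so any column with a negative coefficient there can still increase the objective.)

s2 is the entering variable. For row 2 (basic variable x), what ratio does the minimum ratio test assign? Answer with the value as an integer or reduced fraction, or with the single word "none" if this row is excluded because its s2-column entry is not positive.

79

Ratio = RHS / (s2 entry) = (79/9) / (1/9) = 79.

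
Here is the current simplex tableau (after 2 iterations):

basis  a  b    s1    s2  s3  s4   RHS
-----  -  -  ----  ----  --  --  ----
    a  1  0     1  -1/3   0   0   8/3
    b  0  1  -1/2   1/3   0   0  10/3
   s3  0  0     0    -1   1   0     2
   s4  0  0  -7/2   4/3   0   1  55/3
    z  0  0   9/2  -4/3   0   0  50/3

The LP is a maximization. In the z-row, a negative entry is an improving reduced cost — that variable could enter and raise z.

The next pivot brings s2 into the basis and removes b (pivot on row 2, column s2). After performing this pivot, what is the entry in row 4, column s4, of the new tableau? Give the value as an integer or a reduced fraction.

1

Pivot element is row 2, column s2: 1/3.
Normalize row 2: new (row 2, s4) = 0/(1/3) = 0.
row 4 ← row 4 − (4/3)·(new row 2): 1 − (4/3)·0 = 1.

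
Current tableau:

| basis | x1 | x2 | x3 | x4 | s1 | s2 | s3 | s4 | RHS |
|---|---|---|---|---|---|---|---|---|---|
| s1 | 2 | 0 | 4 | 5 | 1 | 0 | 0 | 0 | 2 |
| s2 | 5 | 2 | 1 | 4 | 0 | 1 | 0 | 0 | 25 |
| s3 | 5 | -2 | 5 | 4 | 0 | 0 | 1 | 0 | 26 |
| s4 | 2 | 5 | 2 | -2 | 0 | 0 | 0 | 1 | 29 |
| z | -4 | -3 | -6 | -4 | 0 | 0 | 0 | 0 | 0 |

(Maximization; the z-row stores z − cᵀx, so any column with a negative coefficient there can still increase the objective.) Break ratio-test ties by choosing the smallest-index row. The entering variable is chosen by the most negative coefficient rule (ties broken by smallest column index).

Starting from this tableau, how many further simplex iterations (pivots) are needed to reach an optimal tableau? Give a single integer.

pivot: x3 in, s1 out → z = 3
pivot: x2 in, s4 out → z = 99/5
pivot: x1 in, x3 out → z = 101/5
No improving column remains; optimal.

3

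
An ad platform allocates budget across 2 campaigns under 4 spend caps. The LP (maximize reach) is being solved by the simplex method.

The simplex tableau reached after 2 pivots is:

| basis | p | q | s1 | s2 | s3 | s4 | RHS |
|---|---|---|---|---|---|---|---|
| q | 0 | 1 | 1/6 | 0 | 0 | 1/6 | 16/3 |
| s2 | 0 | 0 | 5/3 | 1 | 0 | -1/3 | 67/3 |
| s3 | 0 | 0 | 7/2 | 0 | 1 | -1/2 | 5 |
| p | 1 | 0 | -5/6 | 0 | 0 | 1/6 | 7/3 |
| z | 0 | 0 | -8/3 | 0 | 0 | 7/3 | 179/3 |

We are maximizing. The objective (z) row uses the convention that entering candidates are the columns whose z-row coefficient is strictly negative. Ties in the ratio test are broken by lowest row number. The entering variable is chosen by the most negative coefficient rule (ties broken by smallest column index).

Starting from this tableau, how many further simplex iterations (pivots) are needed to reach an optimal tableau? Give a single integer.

1

pivot: s1 in, s3 out → z = 1333/21
No improving column remains; optimal.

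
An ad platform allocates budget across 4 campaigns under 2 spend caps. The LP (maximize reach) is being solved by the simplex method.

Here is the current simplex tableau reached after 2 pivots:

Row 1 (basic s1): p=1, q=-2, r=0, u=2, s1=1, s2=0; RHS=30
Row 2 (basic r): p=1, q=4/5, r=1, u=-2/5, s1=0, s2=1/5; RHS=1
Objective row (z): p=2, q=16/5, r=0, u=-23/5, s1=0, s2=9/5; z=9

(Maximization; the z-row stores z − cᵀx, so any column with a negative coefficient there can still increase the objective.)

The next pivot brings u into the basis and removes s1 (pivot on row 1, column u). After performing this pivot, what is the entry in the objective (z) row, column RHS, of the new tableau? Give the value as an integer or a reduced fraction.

Pivot element is row 1, column u: 2.
Normalize row 1: new (row 1, RHS) = 30/2 = 15.
z-row ← z-row − (-23/5)·(new row 1): 9 − (-23/5)·15 = 78.

78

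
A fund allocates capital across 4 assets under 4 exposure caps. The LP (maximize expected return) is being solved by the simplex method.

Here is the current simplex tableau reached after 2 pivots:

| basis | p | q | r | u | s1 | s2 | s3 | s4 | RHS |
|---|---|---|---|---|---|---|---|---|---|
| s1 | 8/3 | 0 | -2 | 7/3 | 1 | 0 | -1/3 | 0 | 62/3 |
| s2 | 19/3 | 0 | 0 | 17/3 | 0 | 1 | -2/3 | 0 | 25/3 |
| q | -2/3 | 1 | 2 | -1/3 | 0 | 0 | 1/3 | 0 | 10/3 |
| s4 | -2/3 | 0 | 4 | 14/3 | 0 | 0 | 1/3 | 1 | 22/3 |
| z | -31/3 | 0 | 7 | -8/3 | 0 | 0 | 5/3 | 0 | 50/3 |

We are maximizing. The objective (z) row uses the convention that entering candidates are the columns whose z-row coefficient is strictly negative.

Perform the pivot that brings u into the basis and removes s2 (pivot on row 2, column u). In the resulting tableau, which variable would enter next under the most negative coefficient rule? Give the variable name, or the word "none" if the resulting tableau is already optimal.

p

Pivot element 17/3. New z-row = old z-row − (-8/3)·(row 2/(17/3)).
Updated z-row coefficients: p: -125/17, q: 0, r: 7, u: 0, s1: 0, s2: 8/17, s3: 23/17, s4: 0.
The most negative is -125/17 in column p, so p would enter next.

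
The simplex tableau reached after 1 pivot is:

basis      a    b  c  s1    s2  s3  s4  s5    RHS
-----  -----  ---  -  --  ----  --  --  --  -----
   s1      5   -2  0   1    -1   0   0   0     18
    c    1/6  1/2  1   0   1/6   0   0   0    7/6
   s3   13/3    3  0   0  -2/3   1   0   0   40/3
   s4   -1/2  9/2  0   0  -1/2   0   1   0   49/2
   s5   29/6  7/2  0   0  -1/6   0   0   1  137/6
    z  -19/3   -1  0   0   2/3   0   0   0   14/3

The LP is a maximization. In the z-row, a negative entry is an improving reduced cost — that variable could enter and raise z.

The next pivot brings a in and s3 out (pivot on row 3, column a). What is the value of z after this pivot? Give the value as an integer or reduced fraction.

Minimum ratio for a: (40/3)/(13/3) = 40/13.
z changes by −(z-row coeff of a)·ratio = −(-19/3)·(40/13) = 760/39.
New z = 14/3 + (760/39) = 314/13.

314/13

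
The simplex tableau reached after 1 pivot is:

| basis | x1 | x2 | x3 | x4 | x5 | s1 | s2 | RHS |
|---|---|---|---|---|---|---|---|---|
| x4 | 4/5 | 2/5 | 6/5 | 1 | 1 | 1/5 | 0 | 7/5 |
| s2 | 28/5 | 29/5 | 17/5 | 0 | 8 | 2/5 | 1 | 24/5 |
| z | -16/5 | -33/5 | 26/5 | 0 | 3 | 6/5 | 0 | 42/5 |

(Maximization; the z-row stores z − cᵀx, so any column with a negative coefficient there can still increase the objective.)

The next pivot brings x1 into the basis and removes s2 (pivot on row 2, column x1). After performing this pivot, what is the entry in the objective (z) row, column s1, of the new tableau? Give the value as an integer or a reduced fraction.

10/7

Pivot element is row 2, column x1: 28/5.
Normalize row 2: new (row 2, s1) = (2/5)/(28/5) = 1/14.
z-row ← z-row − (-16/5)·(new row 2): 6/5 − (-16/5)·(1/14) = 10/7.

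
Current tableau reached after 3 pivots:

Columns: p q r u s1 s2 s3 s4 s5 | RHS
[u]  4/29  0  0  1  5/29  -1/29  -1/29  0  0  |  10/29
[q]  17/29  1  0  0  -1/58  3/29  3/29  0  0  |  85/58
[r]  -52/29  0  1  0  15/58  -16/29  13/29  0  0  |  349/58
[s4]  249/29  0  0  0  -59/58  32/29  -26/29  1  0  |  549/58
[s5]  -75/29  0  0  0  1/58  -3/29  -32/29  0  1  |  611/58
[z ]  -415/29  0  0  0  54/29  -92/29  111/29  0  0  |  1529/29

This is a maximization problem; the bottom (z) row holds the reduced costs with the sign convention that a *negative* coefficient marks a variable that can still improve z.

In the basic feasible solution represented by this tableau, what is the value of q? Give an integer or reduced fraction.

q is basic (row 2); its value is the RHS of that row: 85/58.

85/58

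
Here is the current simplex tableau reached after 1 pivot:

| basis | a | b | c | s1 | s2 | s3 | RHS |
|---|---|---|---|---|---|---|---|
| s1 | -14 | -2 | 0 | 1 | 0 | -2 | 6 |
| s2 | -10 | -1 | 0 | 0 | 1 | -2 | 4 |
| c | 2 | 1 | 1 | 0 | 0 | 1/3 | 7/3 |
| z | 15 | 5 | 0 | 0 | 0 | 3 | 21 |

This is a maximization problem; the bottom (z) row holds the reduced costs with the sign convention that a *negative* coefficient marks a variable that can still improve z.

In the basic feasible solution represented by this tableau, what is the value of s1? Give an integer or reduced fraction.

s1 is basic (row 1); its value is the RHS of that row: 6.

6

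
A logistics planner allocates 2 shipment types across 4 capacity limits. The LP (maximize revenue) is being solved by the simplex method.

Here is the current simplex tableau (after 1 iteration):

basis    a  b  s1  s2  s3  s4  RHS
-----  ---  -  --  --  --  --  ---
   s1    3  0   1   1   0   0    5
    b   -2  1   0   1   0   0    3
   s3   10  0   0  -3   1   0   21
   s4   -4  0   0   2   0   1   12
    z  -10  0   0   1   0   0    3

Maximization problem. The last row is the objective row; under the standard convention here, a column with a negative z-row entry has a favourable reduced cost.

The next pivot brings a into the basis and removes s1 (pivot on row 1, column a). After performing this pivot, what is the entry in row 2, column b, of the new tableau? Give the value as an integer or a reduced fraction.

1

Pivot element is row 1, column a: 3.
Normalize row 1: new (row 1, b) = 0/3 = 0.
row 2 ← row 2 − (-2)·(new row 1): 1 − (-2)·0 = 1.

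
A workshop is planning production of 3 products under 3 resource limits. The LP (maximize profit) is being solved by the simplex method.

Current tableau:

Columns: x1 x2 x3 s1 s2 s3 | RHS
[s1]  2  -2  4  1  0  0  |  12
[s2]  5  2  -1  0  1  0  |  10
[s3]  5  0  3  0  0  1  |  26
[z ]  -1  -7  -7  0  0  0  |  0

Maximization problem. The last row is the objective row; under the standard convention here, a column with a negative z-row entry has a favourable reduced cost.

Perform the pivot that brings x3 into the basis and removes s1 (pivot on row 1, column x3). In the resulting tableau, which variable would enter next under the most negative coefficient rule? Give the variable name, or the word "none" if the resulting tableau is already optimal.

Pivot element 4. New z-row = old z-row − (-7)·(row 1/4).
Updated z-row coefficients: x1: 5/2, x2: -21/2, x3: 0, s1: 7/4, s2: 0, s3: 0.
The most negative is -21/2 in column x2, so x2 would enter next.

x2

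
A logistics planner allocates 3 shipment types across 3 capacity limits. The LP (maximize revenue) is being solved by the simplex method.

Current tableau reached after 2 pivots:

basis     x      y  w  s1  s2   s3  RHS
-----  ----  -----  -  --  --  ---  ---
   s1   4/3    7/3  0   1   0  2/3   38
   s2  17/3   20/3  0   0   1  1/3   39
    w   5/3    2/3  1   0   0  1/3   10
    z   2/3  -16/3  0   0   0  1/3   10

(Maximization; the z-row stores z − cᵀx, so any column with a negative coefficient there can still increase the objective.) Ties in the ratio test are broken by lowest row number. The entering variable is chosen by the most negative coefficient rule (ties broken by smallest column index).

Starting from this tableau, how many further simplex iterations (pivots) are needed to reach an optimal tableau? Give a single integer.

pivot: y in, s2 out → z = 206/5
No improving column remains; optimal.

1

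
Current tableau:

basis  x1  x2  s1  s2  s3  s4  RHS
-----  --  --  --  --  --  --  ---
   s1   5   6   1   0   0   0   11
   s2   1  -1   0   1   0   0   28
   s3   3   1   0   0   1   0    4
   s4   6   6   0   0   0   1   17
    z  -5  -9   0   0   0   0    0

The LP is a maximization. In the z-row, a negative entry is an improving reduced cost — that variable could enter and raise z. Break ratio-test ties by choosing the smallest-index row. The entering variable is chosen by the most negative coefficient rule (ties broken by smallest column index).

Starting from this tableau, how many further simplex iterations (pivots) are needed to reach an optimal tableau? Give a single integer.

pivot: x2 in, s1 out → z = 33/2
No improving column remains; optimal.

1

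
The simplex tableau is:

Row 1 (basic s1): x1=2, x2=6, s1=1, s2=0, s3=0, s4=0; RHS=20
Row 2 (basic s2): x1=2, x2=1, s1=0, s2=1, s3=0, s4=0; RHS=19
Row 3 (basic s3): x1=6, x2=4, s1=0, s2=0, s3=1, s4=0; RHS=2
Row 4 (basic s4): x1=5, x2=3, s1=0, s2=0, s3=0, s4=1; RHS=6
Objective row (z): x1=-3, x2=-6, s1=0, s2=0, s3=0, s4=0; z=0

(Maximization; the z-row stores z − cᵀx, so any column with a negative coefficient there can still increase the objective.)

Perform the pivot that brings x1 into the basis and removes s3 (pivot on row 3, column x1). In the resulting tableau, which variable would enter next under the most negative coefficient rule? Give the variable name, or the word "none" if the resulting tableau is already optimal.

x2

Pivot element 6. New z-row = old z-row − (-3)·(row 3/6).
Updated z-row coefficients: x1: 0, x2: -4, s1: 0, s2: 0, s3: 1/2, s4: 0.
The most negative is -4 in column x2, so x2 would enter next.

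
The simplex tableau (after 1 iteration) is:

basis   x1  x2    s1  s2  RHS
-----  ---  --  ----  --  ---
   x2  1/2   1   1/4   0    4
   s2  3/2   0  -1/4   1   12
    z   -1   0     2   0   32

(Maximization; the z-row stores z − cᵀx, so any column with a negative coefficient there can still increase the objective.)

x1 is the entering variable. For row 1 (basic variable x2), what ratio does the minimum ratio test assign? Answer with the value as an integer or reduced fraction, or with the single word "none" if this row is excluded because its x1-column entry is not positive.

Ratio = RHS / (x1 entry) = 4 / (1/2) = 8.

8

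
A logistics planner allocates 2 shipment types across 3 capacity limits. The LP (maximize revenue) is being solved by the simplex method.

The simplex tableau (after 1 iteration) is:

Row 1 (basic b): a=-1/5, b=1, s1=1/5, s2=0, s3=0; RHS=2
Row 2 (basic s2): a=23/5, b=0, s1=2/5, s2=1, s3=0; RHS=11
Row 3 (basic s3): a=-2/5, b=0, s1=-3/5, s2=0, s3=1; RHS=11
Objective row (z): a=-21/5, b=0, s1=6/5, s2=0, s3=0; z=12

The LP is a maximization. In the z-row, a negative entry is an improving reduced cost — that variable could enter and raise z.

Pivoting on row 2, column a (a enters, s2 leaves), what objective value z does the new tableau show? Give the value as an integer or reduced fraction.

Minimum ratio for a: 11/(23/5) = 55/23.
z changes by −(z-row coeff of a)·ratio = −(-21/5)·(55/23) = 231/23.
New z = 12 + (231/23) = 507/23.

507/23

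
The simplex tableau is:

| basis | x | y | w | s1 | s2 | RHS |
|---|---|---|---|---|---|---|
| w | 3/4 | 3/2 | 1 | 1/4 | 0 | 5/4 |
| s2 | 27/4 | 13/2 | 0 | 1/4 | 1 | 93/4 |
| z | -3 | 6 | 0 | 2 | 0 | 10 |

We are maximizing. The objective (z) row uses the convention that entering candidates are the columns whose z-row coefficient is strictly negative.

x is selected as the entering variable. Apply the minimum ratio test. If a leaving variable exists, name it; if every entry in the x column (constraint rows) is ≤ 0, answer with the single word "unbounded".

w

Ratios: row 1 (w): (5/4)/(3/4) = 5/3; row 2 (s2): (93/4)/(27/4) = 31/9.
Minimum ratio is in the w row, so w leaves.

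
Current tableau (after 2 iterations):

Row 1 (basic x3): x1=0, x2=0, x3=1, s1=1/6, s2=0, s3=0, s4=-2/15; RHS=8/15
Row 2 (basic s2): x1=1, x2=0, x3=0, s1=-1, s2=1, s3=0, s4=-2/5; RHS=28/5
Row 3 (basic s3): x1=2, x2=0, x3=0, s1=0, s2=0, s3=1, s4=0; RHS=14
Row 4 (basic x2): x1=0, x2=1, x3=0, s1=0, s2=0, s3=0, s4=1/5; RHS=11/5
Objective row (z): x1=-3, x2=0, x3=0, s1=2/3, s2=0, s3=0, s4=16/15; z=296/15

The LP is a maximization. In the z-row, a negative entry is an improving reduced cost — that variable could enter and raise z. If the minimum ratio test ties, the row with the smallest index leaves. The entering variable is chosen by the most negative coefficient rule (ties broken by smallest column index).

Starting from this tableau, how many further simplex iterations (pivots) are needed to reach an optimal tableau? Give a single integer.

2

pivot: x1 in, s2 out → z = 548/15
pivot: s1 in, s3 out → z = 199/5
No improving column remains; optimal.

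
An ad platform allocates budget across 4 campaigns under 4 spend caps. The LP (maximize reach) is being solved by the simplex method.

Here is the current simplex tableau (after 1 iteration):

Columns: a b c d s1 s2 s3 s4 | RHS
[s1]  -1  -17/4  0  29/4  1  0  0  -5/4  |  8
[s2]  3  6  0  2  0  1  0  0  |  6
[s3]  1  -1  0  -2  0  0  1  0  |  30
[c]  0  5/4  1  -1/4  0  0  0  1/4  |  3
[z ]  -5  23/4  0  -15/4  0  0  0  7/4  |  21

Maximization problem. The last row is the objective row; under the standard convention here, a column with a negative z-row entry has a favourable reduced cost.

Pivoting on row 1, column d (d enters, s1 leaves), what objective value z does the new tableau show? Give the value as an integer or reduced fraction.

729/29

Minimum ratio for d: 8/(29/4) = 32/29.
z changes by −(z-row coeff of d)·ratio = −(-15/4)·(32/29) = 120/29.
New z = 21 + (120/29) = 729/29.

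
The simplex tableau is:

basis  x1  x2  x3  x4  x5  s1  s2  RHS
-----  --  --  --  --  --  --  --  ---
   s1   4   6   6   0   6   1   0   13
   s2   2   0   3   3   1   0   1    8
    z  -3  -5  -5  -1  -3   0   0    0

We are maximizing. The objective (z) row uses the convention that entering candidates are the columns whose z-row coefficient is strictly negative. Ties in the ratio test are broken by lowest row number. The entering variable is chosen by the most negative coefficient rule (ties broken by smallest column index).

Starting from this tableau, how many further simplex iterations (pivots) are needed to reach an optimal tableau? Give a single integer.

2

pivot: x2 in, s1 out → z = 65/6
pivot: x4 in, s2 out → z = 27/2
No improving column remains; optimal.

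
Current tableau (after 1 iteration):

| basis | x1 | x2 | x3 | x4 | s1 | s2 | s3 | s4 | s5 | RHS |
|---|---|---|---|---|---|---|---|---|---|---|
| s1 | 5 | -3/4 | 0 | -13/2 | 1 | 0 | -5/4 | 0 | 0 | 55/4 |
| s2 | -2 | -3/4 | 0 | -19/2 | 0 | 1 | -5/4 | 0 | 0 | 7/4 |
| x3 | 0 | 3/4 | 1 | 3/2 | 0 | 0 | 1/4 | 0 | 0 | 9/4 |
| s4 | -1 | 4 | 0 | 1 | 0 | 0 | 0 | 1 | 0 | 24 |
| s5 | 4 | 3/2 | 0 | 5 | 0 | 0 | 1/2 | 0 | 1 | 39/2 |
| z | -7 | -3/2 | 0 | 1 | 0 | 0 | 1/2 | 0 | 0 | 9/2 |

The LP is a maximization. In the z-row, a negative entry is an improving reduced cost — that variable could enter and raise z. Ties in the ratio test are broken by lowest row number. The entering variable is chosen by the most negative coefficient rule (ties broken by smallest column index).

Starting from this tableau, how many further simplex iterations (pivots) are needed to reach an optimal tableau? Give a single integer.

3

pivot: x1 in, s1 out → z = 95/4
pivot: x4 in, s5 out → z = 61/2
pivot: x2 in, x3 out → z = 65/2
No improving column remains; optimal.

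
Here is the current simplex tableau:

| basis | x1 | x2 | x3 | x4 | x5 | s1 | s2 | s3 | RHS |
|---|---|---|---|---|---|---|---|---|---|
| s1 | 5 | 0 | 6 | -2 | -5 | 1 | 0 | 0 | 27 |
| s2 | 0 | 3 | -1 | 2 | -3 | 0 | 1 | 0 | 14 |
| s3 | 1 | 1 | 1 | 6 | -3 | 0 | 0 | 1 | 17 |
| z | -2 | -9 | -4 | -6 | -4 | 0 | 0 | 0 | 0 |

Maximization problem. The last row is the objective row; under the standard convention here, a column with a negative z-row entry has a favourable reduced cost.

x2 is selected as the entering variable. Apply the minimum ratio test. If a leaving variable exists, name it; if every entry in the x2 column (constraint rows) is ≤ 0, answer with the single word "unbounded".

s2

Ratios: row 1 (s1): entry 0 ≤ 0, skip; row 2 (s2): 14/3 = 14/3; row 3 (s3): 17/1 = 17.
Minimum ratio is in the s2 row, so s2 leaves.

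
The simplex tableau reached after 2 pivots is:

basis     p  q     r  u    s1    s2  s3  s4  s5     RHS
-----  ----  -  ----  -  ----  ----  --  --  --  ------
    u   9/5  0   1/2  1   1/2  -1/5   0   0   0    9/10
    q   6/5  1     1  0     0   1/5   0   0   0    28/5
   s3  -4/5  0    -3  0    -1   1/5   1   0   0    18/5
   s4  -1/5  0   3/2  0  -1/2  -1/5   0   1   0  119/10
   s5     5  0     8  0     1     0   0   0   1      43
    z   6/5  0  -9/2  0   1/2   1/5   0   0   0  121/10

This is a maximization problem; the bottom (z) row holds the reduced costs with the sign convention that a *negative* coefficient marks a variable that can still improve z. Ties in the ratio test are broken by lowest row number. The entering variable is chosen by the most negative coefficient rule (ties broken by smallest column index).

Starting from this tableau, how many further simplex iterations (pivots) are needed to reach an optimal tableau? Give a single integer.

2

pivot: r in, u out → z = 101/5
pivot: s2 in, q out → z = 91/3
No improving column remains; optimal.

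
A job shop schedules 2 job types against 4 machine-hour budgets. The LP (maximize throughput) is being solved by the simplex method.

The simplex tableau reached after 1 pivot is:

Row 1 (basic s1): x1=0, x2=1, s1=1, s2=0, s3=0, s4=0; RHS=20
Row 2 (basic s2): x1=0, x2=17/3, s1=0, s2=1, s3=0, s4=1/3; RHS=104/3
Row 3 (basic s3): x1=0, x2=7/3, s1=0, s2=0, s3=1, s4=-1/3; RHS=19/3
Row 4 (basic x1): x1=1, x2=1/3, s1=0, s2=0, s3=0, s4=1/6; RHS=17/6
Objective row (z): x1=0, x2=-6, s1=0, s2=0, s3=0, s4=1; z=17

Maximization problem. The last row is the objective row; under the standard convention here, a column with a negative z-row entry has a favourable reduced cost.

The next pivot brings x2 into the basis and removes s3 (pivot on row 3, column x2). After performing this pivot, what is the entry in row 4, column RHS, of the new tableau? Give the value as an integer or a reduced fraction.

Pivot element is row 3, column x2: 7/3.
Normalize row 3: new (row 3, RHS) = (19/3)/(7/3) = 19/7.
row 4 ← row 4 − (1/3)·(new row 3): 17/6 − (1/3)·(19/7) = 27/14.

27/14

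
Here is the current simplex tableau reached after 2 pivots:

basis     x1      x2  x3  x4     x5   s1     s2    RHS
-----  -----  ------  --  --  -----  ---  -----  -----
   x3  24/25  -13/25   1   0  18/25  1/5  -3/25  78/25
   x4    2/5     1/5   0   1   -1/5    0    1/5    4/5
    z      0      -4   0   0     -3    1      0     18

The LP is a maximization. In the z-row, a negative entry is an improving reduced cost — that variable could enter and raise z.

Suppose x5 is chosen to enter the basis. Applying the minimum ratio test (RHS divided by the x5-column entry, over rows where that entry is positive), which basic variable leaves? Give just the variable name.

Ratios: row 1 (x3): (78/25)/(18/25) = 13/3; row 2 (x4): entry -1/5 ≤ 0, skip.
Minimum ratio 13/3 is in the x3 row, so x3 leaves.

x3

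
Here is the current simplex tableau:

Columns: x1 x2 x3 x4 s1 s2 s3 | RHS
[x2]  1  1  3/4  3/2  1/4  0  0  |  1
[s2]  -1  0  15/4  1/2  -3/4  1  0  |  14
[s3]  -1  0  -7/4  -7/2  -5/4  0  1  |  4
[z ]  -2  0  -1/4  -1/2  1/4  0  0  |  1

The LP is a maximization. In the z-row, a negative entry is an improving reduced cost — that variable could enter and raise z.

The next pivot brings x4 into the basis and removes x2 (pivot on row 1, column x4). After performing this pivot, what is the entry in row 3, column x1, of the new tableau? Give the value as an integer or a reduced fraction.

Pivot element is row 1, column x4: 3/2.
Normalize row 1: new (row 1, x1) = 1/(3/2) = 2/3.
row 3 ← row 3 − (-7/2)·(new row 1): -1 − (-7/2)·(2/3) = 4/3.

4/3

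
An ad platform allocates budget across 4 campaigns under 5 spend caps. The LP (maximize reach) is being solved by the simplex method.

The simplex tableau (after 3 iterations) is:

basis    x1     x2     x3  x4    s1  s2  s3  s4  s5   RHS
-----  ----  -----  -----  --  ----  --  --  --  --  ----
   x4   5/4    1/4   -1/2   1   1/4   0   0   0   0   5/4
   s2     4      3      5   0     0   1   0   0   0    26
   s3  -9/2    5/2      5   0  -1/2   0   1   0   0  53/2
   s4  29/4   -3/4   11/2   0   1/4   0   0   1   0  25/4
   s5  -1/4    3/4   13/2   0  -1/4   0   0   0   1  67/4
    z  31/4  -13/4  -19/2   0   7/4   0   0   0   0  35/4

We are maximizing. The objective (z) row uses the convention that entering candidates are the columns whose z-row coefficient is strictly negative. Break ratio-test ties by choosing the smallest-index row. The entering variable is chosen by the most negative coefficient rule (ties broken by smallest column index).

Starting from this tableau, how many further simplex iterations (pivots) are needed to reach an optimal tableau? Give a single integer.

2

pivot: x3 in, s4 out → z = 215/11
pivot: x2 in, s2 out → z = 1205/27
No improving column remains; optimal.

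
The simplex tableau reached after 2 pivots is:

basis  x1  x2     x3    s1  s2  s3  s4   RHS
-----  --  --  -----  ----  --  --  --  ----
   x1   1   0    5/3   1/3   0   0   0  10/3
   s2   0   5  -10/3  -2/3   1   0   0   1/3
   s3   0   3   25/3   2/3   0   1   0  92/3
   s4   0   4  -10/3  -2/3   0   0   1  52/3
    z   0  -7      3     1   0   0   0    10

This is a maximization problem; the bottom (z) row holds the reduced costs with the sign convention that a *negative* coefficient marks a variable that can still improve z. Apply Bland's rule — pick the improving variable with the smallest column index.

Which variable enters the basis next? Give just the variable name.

x2

Objective-row coefficients: x1: 0, x2: -7, x3: 3, s1: 1, s2: 0, s3: 0, s4: 0.
Improving columns: x2. Bland's rule picks the smallest column index → x2.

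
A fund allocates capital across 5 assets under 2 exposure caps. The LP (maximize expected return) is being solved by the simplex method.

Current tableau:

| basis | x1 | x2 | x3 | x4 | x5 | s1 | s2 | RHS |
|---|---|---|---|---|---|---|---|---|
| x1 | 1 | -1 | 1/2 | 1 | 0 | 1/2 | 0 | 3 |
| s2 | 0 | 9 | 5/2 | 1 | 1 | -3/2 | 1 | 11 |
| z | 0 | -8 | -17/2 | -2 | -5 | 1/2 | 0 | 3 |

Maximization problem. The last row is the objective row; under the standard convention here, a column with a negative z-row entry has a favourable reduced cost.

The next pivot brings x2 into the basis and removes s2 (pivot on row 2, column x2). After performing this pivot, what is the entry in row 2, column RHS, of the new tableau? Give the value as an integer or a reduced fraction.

Pivot element is row 2, column x2: 9.
Normalize row 2: new (row 2, RHS) = 11/9 = 11/9.
Row 2 is the pivot row, so the entry is 11/9.

11/9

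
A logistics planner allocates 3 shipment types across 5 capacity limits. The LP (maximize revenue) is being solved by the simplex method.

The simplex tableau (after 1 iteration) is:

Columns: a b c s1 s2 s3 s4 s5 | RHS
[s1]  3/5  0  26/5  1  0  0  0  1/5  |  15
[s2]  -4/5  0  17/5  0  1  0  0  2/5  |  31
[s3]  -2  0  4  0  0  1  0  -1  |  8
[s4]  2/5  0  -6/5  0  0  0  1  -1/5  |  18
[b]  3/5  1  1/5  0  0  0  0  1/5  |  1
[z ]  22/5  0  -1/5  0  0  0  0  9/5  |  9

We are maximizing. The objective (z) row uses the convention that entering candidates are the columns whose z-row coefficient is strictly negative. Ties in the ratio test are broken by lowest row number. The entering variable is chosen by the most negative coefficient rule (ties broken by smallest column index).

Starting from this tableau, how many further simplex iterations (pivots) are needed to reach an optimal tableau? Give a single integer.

1

pivot: c in, s3 out → z = 47/5
No improving column remains; optimal.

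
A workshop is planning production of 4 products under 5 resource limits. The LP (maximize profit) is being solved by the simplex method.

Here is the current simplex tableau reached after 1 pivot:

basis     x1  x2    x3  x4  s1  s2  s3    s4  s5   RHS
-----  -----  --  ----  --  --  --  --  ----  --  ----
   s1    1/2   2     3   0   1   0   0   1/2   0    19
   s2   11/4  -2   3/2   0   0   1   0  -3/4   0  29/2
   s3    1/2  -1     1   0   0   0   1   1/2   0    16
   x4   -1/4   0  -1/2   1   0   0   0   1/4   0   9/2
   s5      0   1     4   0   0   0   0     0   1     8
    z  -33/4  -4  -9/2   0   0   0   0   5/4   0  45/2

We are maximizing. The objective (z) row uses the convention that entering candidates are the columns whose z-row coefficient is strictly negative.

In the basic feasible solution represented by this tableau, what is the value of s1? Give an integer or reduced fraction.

19

s1 is basic (row 1); its value is the RHS of that row: 19.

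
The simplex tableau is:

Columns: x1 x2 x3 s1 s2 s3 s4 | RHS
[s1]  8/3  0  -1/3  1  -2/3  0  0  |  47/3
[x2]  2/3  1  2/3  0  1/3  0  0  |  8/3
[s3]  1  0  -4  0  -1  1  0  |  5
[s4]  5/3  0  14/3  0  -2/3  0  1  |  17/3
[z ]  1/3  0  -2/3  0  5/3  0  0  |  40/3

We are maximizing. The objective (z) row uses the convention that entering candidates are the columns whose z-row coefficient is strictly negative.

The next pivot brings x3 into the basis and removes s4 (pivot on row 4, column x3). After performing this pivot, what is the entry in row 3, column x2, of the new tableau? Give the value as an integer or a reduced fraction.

Pivot element is row 4, column x3: 14/3.
Normalize row 4: new (row 4, x2) = 0/(14/3) = 0.
row 3 ← row 3 − (-4)·(new row 4): 0 − (-4)·0 = 0.

0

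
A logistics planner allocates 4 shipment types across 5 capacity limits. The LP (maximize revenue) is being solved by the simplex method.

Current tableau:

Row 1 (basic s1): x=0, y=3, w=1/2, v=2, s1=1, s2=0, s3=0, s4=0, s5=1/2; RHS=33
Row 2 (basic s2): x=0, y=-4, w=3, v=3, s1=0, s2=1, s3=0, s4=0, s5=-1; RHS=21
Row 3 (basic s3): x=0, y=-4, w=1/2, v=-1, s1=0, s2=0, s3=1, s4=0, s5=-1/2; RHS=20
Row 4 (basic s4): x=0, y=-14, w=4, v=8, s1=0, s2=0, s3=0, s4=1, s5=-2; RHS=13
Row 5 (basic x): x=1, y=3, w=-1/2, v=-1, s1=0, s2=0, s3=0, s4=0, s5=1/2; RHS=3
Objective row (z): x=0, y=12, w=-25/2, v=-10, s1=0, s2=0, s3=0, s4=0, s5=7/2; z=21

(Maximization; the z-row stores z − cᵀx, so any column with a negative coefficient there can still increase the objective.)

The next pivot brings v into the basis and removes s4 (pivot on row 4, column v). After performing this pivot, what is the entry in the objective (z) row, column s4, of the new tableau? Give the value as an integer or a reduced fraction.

Pivot element is row 4, column v: 8.
Normalize row 4: new (row 4, s4) = 1/8 = 1/8.
z-row ← z-row − (-10)·(new row 4): 0 − (-10)·(1/8) = 5/4.

5/4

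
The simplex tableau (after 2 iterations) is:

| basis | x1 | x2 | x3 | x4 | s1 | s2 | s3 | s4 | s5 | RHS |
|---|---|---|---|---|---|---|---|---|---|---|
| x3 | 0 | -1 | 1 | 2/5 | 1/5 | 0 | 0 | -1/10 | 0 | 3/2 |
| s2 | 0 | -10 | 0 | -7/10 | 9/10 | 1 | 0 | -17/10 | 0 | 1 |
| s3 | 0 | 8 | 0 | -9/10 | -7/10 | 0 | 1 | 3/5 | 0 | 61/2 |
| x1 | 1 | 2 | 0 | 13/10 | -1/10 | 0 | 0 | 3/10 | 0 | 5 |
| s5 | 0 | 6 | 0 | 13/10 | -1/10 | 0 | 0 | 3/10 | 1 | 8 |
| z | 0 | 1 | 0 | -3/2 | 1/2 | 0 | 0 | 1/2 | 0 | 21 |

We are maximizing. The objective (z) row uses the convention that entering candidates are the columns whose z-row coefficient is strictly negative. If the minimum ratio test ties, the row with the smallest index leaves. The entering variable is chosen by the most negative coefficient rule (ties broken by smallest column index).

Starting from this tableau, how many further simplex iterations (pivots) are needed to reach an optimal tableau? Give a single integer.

pivot: x4 in, x3 out → z = 213/8
pivot: x2 in, x1 out → z = 1121/42
No improving column remains; optimal.

2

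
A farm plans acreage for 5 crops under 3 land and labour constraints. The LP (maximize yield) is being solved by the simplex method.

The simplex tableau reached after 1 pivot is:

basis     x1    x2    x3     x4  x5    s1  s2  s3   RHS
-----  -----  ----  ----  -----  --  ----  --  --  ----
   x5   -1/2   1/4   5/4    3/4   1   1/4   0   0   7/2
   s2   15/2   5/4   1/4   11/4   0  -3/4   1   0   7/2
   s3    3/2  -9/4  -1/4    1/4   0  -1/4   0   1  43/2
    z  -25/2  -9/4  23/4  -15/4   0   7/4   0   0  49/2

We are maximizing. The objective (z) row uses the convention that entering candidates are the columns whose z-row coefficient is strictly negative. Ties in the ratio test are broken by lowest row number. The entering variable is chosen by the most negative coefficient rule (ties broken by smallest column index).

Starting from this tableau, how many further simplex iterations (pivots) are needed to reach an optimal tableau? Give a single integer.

pivot: x1 in, s2 out → z = 91/3
pivot: x2 in, x1 out → z = 154/5
No improving column remains; optimal.

2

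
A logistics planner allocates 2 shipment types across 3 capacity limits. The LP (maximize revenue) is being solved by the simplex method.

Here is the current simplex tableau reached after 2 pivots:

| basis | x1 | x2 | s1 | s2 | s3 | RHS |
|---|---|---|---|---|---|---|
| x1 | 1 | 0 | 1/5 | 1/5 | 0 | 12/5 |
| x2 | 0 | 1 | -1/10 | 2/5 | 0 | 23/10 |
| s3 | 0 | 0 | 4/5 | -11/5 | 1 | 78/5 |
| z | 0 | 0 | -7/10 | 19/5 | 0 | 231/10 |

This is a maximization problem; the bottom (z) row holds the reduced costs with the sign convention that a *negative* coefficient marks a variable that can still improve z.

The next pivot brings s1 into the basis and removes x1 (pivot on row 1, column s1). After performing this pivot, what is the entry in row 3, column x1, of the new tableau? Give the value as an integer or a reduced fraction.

-4

Pivot element is row 1, column s1: 1/5.
Normalize row 1: new (row 1, x1) = 1/(1/5) = 5.
row 3 ← row 3 − (4/5)·(new row 1): 0 − (4/5)·5 = -4.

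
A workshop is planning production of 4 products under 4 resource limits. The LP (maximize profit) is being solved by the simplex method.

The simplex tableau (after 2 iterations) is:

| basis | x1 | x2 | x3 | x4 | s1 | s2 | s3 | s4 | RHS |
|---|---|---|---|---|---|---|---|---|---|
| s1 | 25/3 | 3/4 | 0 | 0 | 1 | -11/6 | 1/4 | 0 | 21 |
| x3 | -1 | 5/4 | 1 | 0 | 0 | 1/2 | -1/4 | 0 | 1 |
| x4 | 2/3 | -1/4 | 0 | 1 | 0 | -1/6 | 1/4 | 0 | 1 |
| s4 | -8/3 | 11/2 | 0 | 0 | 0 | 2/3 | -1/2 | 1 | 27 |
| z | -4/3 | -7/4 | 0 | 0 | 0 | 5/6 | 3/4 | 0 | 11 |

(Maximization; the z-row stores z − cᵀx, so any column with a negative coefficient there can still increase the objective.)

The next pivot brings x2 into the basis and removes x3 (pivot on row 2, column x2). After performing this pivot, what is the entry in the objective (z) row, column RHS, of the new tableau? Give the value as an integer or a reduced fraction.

Pivot element is row 2, column x2: 5/4.
Normalize row 2: new (row 2, RHS) = 1/(5/4) = 4/5.
z-row ← z-row − (-7/4)·(new row 2): 11 − (-7/4)·(4/5) = 62/5.

62/5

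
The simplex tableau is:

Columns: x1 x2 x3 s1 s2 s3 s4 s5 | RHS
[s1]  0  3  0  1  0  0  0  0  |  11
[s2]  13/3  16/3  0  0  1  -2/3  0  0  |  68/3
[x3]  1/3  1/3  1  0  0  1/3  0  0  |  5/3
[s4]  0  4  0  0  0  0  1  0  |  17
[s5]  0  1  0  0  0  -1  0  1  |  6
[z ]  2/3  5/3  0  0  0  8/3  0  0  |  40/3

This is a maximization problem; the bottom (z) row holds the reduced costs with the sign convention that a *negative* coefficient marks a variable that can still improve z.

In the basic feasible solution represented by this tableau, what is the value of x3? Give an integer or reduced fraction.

5/3

x3 is basic (row 3); its value is the RHS of that row: 5/3.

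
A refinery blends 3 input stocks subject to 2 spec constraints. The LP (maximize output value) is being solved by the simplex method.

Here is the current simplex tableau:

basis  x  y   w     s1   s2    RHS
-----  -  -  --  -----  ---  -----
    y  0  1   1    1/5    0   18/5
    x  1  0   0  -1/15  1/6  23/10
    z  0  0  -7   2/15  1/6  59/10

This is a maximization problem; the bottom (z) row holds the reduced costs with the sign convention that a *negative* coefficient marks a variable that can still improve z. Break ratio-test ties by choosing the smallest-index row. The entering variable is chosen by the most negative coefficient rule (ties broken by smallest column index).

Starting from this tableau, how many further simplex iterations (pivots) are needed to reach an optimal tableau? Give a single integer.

pivot: w in, y out → z = 311/10
No improving column remains; optimal.

1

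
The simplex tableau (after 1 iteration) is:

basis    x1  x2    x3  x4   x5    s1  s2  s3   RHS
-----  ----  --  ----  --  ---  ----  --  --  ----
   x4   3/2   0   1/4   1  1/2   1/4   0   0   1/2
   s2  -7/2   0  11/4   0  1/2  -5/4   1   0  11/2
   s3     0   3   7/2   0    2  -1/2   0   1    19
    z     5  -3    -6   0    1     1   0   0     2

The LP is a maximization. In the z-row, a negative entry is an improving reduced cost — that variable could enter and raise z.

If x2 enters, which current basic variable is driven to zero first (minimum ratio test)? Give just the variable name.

s3

Ratios: row 1 (x4): entry 0 ≤ 0, skip; row 2 (s2): entry 0 ≤ 0, skip; row 3 (s3): 19/3 = 19/3.
Minimum ratio 19/3 is in the s3 row, so s3 leaves.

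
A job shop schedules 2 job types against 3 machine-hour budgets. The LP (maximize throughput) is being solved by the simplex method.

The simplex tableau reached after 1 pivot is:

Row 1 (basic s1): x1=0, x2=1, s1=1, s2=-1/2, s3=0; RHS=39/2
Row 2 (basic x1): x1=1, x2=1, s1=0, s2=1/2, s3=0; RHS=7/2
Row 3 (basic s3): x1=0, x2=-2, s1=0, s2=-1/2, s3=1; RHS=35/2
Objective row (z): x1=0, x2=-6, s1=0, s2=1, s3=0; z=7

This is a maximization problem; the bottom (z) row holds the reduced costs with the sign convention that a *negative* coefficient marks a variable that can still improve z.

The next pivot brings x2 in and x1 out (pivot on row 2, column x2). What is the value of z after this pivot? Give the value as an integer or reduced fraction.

28

Minimum ratio for x2: (7/2)/1 = 7/2.
z changes by −(z-row coeff of x2)·ratio = −(-6)·(7/2) = 21.
New z = 7 + 21 = 28.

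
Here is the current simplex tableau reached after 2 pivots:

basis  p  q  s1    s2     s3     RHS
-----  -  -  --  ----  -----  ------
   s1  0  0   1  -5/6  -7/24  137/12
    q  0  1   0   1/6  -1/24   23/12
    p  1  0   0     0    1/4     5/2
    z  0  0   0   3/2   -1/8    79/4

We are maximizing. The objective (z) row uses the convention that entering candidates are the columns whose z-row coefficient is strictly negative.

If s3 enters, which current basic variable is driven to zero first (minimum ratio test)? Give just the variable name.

p

Ratios: row 1 (s1): entry -7/24 ≤ 0, skip; row 2 (q): entry -1/24 ≤ 0, skip; row 3 (p): (5/2)/(1/4) = 10.
Minimum ratio 10 is in the p row, so p leaves.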